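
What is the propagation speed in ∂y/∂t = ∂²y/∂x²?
Infinite. The heat equation is parabolic, not hyperbolic, so disturbances propagate instantly.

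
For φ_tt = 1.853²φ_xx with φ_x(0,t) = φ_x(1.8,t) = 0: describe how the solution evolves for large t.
φ oscillates about a mean that drifts linearly in t (generically unbounded; no decay). There is no damping, so the nonconstant modes persist as standing waves (energy conserved, no decay). But with Neumann conditions at both ends the constant mode has eigenvalue 0: the spatial mean M(t) of φ satisfies M'' = 0, so M(t) = M(0) + M'(0)·t. Unless the initial velocity has zero mean (∫φ_t(x,0)dx = 0), the solution grows linearly in t (unbounded, though not exponentially); if it does have zero mean, the solution stays bounded and simply oscillates.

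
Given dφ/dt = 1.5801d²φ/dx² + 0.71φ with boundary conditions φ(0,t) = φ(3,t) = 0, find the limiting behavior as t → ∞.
φ → 0. Diffusion dominates reaction (r=0.71 < κπ²/L²≈1.73); solution decays.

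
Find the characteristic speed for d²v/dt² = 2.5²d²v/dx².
Speed = 2.5. Information travels along characteristics x = x₀ ± 2.5t.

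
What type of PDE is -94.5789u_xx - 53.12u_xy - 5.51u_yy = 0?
With A = -94.5789, B = -53.12, C = -5.51, the discriminant is 737.215444. This is a hyperbolic PDE.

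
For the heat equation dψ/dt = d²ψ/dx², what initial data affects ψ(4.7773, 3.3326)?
The entire real line. The heat equation has infinite propagation speed: any initial disturbance instantly affects all points (though exponentially small far away).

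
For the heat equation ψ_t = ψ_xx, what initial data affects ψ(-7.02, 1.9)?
The entire real line. The heat equation has infinite propagation speed: any initial disturbance instantly affects all points (though exponentially small far away).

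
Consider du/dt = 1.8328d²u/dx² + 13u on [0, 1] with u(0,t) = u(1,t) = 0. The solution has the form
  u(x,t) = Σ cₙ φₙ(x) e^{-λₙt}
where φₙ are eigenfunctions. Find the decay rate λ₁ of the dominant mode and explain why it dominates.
Eigenvalues: λₙ = 1.8328n²π²/1² - 13.
First three modes:
  n=1: λ₁ = 1.8328π² - 13 ≈ 5.089
  n=2: λ₂ = 7.3312π² - 13 ≈ 59.356
  n=3: λ₃ = 16.4952π² - 13 ≈ 149.801
Since 1.8328π² ≈ 18.089 > 13, all λₙ > 0.
The n=1 mode decays slowest → dominates as t → ∞.
Asymptotic: u ~ c₁ sin(πx/1) e^{-λ₁t} with decay rate λ₁ ≈ 5.089.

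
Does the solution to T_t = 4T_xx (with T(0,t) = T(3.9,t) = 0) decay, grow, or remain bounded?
T → 0. Heat diffuses out through both boundaries.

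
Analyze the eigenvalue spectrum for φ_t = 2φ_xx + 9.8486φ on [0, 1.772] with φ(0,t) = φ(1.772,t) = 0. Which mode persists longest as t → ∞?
Eigenvalues: λₙ = 2n²π²/1.772² - 9.8486.
First three modes:
  n=1: λ₁ = 2π²/1.772² - 9.8486 ≈ -3.562
  n=2: λ₂ = 8π²/1.772² - 9.8486 ≈ 15.297
  n=3: λ₃ = 18π²/1.772² - 9.8486 ≈ 46.729
Since 2π²/1.772² ≈ 6.286 < 9.8486, λ₁ < 0.
The n=1 mode grows fastest (−λₙ is largest for n=1) → dominates.
Asymptotic: φ ~ c₁ sin(πx/1.772) e^{3.562t} (exponential growth at rate −λ₁ ≈ 3.562).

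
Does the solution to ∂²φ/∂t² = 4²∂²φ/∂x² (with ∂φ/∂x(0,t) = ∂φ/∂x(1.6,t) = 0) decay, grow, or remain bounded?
φ oscillates about a mean that drifts linearly in t (generically unbounded; no decay). There is no damping, so the nonconstant modes persist as standing waves (energy conserved, no decay). But with Neumann conditions at both ends the constant mode has eigenvalue 0: the spatial mean M(t) of φ satisfies M'' = 0, so M(t) = M(0) + M'(0)·t. Unless the initial velocity has zero mean (∫φ_t(x,0)dx = 0), the solution grows linearly in t (unbounded, though not exponentially); if it does have zero mean, the solution stays bounded and simply oscillates.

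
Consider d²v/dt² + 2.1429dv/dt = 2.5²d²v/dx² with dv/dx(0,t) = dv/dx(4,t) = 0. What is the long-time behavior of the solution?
As t → ∞, v → constant (steady state). Damping (γ=2.1429) dissipates the nonconstant modes; with Neumann BCs the spatial average obeys M''+γM'=0 and tends to a finite limit.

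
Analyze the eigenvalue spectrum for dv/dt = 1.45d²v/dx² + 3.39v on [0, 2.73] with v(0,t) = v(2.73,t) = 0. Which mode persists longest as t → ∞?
Eigenvalues: λₙ = 1.45n²π²/2.73² - 3.39.
First three modes:
  n=1: λ₁ = 1.45π²/2.73² - 3.39 ≈ -1.47
  n=2: λ₂ = 5.8π²/2.73² - 3.39 ≈ 4.291
  n=3: λ₃ = 13.05π²/2.73² - 3.39 ≈ 13.892
Since 1.45π²/2.73² ≈ 1.92 < 3.39, λ₁ < 0.
The n=1 mode grows fastest (−λₙ is largest for n=1) → dominates.
Asymptotic: v ~ c₁ sin(πx/2.73) e^{1.47t} (exponential growth at rate −λ₁ ≈ 1.47).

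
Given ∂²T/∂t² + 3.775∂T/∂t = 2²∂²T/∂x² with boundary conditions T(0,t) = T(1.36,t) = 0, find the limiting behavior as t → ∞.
T → 0. Damping (γ=3.775) dissipates energy; oscillations decay exponentially.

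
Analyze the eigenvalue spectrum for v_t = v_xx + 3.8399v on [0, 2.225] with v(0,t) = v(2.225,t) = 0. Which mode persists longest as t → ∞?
Eigenvalues: λₙ = n²π²/2.225² - 3.8399.
First three modes:
  n=1: λ₁ = π²/2.225² - 3.8399 ≈ -1.846
  n=2: λ₂ = 4π²/2.225² - 3.8399 ≈ 4.135
  n=3: λ₃ = 9π²/2.225² - 3.8399 ≈ 14.103
Since π²/2.225² ≈ 1.994 < 3.8399, λ₁ < 0.
The n=1 mode grows fastest (−λₙ is largest for n=1) → dominates.
Asymptotic: v ~ c₁ sin(πx/2.225) e^{1.846t} (exponential growth at rate −λ₁ ≈ 1.846).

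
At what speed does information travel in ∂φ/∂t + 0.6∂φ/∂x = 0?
Speed = 0.6. Information travels along x - 0.6t = const (rightward).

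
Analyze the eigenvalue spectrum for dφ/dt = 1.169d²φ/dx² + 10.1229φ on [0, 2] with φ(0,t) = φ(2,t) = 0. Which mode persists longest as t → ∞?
Eigenvalues: λₙ = 1.169n²π²/2² - 10.1229.
First three modes:
  n=1: λ₁ = 1.169π²/2² - 10.1229 ≈ -7.239
  n=2: λ₂ = 4.676π²/2² - 10.1229 ≈ 1.415
  n=3: λ₃ = 10.521π²/2² - 10.1229 ≈ 15.837
Since 1.169π²/2² ≈ 2.884 < 10.1229, λ₁ < 0.
The n=1 mode grows fastest (−λₙ is largest for n=1) → dominates.
Asymptotic: φ ~ c₁ sin(πx/2) e^{7.239t} (exponential growth at rate −λ₁ ≈ 7.239).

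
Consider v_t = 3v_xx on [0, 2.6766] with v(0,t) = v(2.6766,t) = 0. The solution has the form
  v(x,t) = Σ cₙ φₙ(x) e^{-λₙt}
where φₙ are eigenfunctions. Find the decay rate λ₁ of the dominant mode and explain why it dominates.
Eigenvalues: λₙ = 3n²π²/2.6766².
First three modes:
  n=1: λ₁ = 3π²/2.6766² ≈ 4.133
  n=2: λ₂ = 12π²/2.6766² ≈ 16.532 (4× faster decay)
  n=3: λ₃ = 27π²/2.6766² ≈ 37.196 (9× faster decay)
As t → ∞, higher modes decay exponentially faster. The n=1 mode dominates: v ~ c₁ sin(πx/2.6766) e^{-λ₁t}.
Decay rate: λ₁ = 3π²/2.6766² ≈ 4.133.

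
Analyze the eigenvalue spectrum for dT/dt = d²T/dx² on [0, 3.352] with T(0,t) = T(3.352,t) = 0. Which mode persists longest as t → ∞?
Eigenvalues: λₙ = n²π²/3.352².
First three modes:
  n=1: λ₁ = π²/3.352² ≈ 0.878
  n=2: λ₂ = 4π²/3.352² ≈ 3.514 (4× faster decay)
  n=3: λ₃ = 9π²/3.352² ≈ 7.906 (9× faster decay)
As t → ∞, higher modes decay exponentially faster. The n=1 mode dominates: T ~ c₁ sin(πx/3.352) e^{-λ₁t}.
Decay rate: λ₁ = π²/3.352² ≈ 0.878.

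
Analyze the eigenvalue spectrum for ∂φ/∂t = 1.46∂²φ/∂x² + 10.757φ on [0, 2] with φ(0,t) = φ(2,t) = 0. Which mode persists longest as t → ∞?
Eigenvalues: λₙ = 1.46n²π²/2² - 10.757.
First three modes:
  n=1: λ₁ = 1.46π²/2² - 10.757 ≈ -7.155
  n=2: λ₂ = 5.84π²/2² - 10.757 ≈ 3.653
  n=3: λ₃ = 13.14π²/2² - 10.757 ≈ 21.665
Since 1.46π²/2² ≈ 3.602 < 10.757, λ₁ < 0.
The n=1 mode grows fastest (−λₙ is largest for n=1) → dominates.
Asymptotic: φ ~ c₁ sin(πx/2) e^{7.155t} (exponential growth at rate −λ₁ ≈ 7.155).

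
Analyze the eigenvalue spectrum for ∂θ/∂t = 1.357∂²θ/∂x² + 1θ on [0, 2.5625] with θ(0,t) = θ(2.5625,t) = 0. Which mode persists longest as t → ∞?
Eigenvalues: λₙ = 1.357n²π²/2.5625² - 1.
First three modes:
  n=1: λ₁ = 1.357π²/2.5625² - 1 ≈ 1.04
  n=2: λ₂ = 5.428π²/2.5625² - 1 ≈ 7.159
  n=3: λ₃ = 12.213π²/2.5625² - 1 ≈ 17.357
Since 1.357π²/2.5625² ≈ 2.04 > 1, all λₙ > 0.
The n=1 mode decays slowest → dominates as t → ∞.
Asymptotic: θ ~ c₁ sin(πx/2.5625) e^{-λ₁t} with decay rate λ₁ ≈ 1.04.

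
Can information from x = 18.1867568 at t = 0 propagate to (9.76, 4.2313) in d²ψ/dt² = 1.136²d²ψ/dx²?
No. The domain of dependence is [4.9532432, 14.5667568], and 18.1867568 is outside this interval.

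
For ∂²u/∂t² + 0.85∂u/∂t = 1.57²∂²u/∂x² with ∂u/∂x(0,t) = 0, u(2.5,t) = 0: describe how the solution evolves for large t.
u → 0. Damping (γ=0.85) dissipates energy; oscillations decay exponentially.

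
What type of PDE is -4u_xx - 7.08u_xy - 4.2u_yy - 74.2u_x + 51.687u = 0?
With A = -4, B = -7.08, C = -4.2, the discriminant is -17.0736. This is an elliptic PDE.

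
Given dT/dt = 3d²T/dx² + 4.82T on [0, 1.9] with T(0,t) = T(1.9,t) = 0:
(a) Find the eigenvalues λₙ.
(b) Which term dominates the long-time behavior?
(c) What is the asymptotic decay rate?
Eigenvalues: λₙ = 3n²π²/1.9² - 4.82.
First three modes:
  n=1: λ₁ = 3π²/1.9² - 4.82 ≈ 3.382
  n=2: λ₂ = 12π²/1.9² - 4.82 ≈ 27.988
  n=3: λ₃ = 27π²/1.9² - 4.82 ≈ 68.997
Since 3π²/1.9² ≈ 8.202 > 4.82, all λₙ > 0.
The n=1 mode decays slowest → dominates as t → ∞.
Asymptotic: T ~ c₁ sin(πx/1.9) e^{-λ₁t} with decay rate λ₁ ≈ 3.382.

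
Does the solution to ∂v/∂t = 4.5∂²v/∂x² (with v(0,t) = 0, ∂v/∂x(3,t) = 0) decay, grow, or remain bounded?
v → 0. Heat escapes through the Dirichlet boundary.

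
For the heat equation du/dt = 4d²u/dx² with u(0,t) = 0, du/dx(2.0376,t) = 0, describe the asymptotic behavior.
u → 0. Heat escapes through the Dirichlet boundary.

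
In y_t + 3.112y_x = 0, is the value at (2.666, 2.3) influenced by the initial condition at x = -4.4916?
Yes. The characteristic through (2.666, 2.3) passes through x = -4.4916.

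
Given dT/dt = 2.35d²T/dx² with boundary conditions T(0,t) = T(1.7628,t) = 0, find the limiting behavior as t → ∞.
T → 0. Heat diffuses out through both boundaries.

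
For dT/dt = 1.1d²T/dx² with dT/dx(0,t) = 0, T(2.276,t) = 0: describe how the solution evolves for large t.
T → 0. Heat escapes through the Dirichlet boundary.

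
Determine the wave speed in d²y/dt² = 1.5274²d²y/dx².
Speed = 1.5274. Information travels along characteristics x = x₀ ± 1.5274t.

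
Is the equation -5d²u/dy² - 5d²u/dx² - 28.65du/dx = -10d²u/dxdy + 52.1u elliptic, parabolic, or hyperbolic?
Rewriting in standard form: -5d²u/dx² + 10d²u/dxdy - 5d²u/dy² - 28.65du/dx - 52.1u = 0. Computing B² - 4AC with A = -5, B = 10, C = -5: discriminant = 0 (zero). Answer: parabolic.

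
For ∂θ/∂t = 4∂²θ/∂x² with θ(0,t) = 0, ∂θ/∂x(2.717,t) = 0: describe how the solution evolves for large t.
θ → 0. Heat escapes through the Dirichlet boundary.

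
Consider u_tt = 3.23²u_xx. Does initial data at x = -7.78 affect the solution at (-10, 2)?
Yes. The domain of dependence is [-16.46, -3.54], and -7.78 ∈ [-16.46, -3.54].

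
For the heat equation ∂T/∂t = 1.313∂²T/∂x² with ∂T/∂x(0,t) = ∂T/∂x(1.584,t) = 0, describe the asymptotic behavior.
T → constant (steady state). Heat is conserved (no flux at boundaries); solution approaches the spatial average.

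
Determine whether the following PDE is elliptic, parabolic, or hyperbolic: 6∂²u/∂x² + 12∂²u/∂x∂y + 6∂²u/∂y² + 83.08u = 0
Coefficients: A = 6, B = 12, C = 6. B² - 4AC = 0, which is zero, so the equation is parabolic.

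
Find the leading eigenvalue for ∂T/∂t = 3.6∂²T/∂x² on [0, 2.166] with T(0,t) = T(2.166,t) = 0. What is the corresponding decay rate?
Eigenvalues: λₙ = 3.6n²π²/2.166².
First three modes:
  n=1: λ₁ = 3.6π²/2.166² ≈ 7.573
  n=2: λ₂ = 14.4π²/2.166² ≈ 30.293 (4× faster decay)
  n=3: λ₃ = 32.4π²/2.166² ≈ 68.16 (9× faster decay)
As t → ∞, higher modes decay exponentially faster. The n=1 mode dominates: T ~ c₁ sin(πx/2.166) e^{-λ₁t}.
Decay rate: λ₁ = 3.6π²/2.166² ≈ 7.573.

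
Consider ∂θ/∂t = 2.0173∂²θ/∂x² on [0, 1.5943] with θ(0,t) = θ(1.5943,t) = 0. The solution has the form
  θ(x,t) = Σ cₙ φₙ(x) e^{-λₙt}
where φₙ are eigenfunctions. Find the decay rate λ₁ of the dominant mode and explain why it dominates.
Eigenvalues: λₙ = 2.0173n²π²/1.5943².
First three modes:
  n=1: λ₁ = 2.0173π²/1.5943² ≈ 7.833
  n=2: λ₂ = 8.0692π²/1.5943² ≈ 31.332 (4× faster decay)
  n=3: λ₃ = 18.1557π²/1.5943² ≈ 70.497 (9× faster decay)
As t → ∞, higher modes decay exponentially faster. The n=1 mode dominates: θ ~ c₁ sin(πx/1.5943) e^{-λ₁t}.
Decay rate: λ₁ = 2.0173π²/1.5943² ≈ 7.833.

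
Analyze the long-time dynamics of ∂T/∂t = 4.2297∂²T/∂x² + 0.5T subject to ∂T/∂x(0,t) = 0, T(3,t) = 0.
Long-time behavior: T → 0. Diffusion dominates reaction (r=0.5 < κπ²/(4L²)≈1.16); solution decays.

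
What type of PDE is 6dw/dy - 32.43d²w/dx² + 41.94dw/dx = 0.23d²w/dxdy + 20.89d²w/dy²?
Rewriting in standard form: -32.43d²w/dx² - 0.23d²w/dxdy - 20.89d²w/dy² + 41.94dw/dx + 6dw/dy = 0. With A = -32.43, B = -0.23, C = -20.89, the discriminant is -2709.7979. This is an elliptic PDE.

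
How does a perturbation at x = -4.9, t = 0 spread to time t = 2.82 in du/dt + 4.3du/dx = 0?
At x = 7.226. The characteristic carries data from (-4.9, 0) to (7.226, 2.82).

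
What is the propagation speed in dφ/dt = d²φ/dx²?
Infinite. The heat equation is parabolic, not hyperbolic, so disturbances propagate instantly.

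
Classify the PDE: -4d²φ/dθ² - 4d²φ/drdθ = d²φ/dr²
Rewriting in standard form: -d²φ/dr² - 4d²φ/drdθ - 4d²φ/dθ² = 0. A = -1, B = -4, C = -4. Discriminant B² - 4AC = 0. Since 0 = 0, parabolic.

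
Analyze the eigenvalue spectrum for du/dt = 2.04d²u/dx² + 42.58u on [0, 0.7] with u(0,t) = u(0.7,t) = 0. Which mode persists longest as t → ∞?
Eigenvalues: λₙ = 2.04n²π²/0.7² - 42.58.
First three modes:
  n=1: λ₁ = 2.04π²/0.7² - 42.58 ≈ -1.49
  n=2: λ₂ = 8.16π²/0.7² - 42.58 ≈ 121.779
  n=3: λ₃ = 18.36π²/0.7² - 42.58 ≈ 327.228
Since 2.04π²/0.7² ≈ 41.09 < 42.58, λ₁ < 0.
The n=1 mode grows fastest (−λₙ is largest for n=1) → dominates.
Asymptotic: u ~ c₁ sin(πx/0.7) e^{1.49t} (exponential growth at rate −λ₁ ≈ 1.49).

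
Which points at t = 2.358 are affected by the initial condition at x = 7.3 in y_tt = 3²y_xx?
Domain of influence: [0.226, 14.374]. Data at x = 7.3 spreads outward at speed 3.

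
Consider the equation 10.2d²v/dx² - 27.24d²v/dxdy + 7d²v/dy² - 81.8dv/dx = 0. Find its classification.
Hyperbolic. (A = 10.2, B = -27.24, C = 7 gives B² - 4AC = 456.4176.)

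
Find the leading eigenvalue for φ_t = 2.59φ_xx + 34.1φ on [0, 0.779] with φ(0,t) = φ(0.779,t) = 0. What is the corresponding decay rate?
Eigenvalues: λₙ = 2.59n²π²/0.779² - 34.1.
First three modes:
  n=1: λ₁ = 2.59π²/0.779² - 34.1 ≈ 8.024
  n=2: λ₂ = 10.36π²/0.779² - 34.1 ≈ 134.394
  n=3: λ₃ = 23.31π²/0.779² - 34.1 ≈ 345.012
Since 2.59π²/0.779² ≈ 42.124 > 34.1, all λₙ > 0.
The n=1 mode decays slowest → dominates as t → ∞.
Asymptotic: φ ~ c₁ sin(πx/0.779) e^{-λ₁t} with decay rate λ₁ ≈ 8.024.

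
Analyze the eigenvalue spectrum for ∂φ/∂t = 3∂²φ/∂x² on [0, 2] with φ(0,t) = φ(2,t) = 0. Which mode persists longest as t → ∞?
Eigenvalues: λₙ = 3n²π²/2².
First three modes:
  n=1: λ₁ = 3π²/2² ≈ 7.402
  n=2: λ₂ = 12π²/2² ≈ 29.609 (4× faster decay)
  n=3: λ₃ = 27π²/2² ≈ 66.62 (9× faster decay)
As t → ∞, higher modes decay exponentially faster. The n=1 mode dominates: φ ~ c₁ sin(πx/2) e^{-λ₁t}.
Decay rate: λ₁ = 3π²/2² ≈ 7.402.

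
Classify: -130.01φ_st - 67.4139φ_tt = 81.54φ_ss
Rewriting in standard form: -81.54φ_ss - 130.01φ_st - 67.4139φ_tt = 0. Elliptic (discriminant = -5085.117524).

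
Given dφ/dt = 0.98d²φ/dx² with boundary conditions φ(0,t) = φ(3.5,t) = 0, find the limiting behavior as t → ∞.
φ → 0. Heat diffuses out through both boundaries.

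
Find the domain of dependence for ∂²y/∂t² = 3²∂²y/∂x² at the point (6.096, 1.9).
Domain of dependence: [0.396, 11.796]. Signals travel at speed 3, so data within |x - 6.096| ≤ 3·1.9 = 5.7 can reach the point.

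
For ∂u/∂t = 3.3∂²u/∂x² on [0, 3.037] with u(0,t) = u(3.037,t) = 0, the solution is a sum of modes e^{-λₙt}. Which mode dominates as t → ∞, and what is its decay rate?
Eigenvalues: λₙ = 3.3n²π²/3.037².
First three modes:
  n=1: λ₁ = 3.3π²/3.037² ≈ 3.531
  n=2: λ₂ = 13.2π²/3.037² ≈ 14.125 (4× faster decay)
  n=3: λ₃ = 29.7π²/3.037² ≈ 31.781 (9× faster decay)
As t → ∞, higher modes decay exponentially faster. The n=1 mode dominates: u ~ c₁ sin(πx/3.037) e^{-λ₁t}.
Decay rate: λ₁ = 3.3π²/3.037² ≈ 3.531.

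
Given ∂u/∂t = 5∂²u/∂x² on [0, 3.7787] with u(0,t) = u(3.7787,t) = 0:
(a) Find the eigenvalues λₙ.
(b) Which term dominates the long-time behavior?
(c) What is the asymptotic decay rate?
Eigenvalues: λₙ = 5n²π²/3.7787².
First three modes:
  n=1: λ₁ = 5π²/3.7787² ≈ 3.456
  n=2: λ₂ = 20π²/3.7787² ≈ 13.824 (4× faster decay)
  n=3: λ₃ = 45π²/3.7787² ≈ 31.105 (9× faster decay)
As t → ∞, higher modes decay exponentially faster. The n=1 mode dominates: u ~ c₁ sin(πx/3.7787) e^{-λ₁t}.
Decay rate: λ₁ = 5π²/3.7787² ≈ 3.456.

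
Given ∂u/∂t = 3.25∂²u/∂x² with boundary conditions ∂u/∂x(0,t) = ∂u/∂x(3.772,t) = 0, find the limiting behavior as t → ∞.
u → constant (steady state). Heat is conserved (no flux at boundaries); solution approaches the spatial average.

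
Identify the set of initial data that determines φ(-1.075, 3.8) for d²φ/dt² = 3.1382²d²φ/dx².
Domain of dependence: [-13.00016, 10.85016]. Signals travel at speed 3.1382, so data within |x - -1.075| ≤ 3.1382·3.8 = 11.92516 can reach the point.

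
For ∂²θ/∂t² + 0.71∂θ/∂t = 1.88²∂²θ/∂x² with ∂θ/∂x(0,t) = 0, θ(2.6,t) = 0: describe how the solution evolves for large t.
θ → 0. Damping (γ=0.71) dissipates energy; oscillations decay exponentially.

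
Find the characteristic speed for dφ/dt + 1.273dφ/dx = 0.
Speed = 1.273. Information travels along x - 1.273t = const (rightward).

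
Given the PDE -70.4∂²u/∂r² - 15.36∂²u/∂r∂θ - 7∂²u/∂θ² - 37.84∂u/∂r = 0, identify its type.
The second-order coefficients are A = -70.4, B = -15.36, C = -7. Since B² - 4AC = -1735.2704 < 0, this is an elliptic PDE.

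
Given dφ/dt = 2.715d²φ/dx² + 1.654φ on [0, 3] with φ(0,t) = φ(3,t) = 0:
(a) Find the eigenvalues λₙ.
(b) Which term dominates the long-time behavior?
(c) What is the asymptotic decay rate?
Eigenvalues: λₙ = 2.715n²π²/3² - 1.654.
First three modes:
  n=1: λ₁ = 2.715π²/3² - 1.654 ≈ 1.323
  n=2: λ₂ = 10.86π²/3² - 1.654 ≈ 10.255
  n=3: λ₃ = 24.435π²/3² - 1.654 ≈ 25.142
Since 2.715π²/3² ≈ 2.977 > 1.654, all λₙ > 0.
The n=1 mode decays slowest → dominates as t → ∞.
Asymptotic: φ ~ c₁ sin(πx/3) e^{-λ₁t} with decay rate λ₁ ≈ 1.323.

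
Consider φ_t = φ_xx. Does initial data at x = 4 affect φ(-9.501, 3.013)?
Yes, for any finite x. The heat equation has infinite propagation speed, so all initial data affects all points at any t > 0.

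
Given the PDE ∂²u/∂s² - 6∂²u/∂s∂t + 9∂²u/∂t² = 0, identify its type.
The second-order coefficients are A = 1, B = -6, C = 9. Since B² - 4AC = 0 = 0, this is a parabolic PDE.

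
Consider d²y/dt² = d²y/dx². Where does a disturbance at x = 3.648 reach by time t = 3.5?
Domain of influence: [0.148, 7.148]. Data at x = 3.648 spreads outward at speed 1.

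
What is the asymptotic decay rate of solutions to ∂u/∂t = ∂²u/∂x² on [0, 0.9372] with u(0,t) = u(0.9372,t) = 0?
Eigenvalues: λₙ = n²π²/0.9372².
First three modes:
  n=1: λ₁ = π²/0.9372² ≈ 11.237
  n=2: λ₂ = 4π²/0.9372² ≈ 44.946 (4× faster decay)
  n=3: λ₃ = 9π²/0.9372² ≈ 101.129 (9× faster decay)
As t → ∞, higher modes decay exponentially faster. The n=1 mode dominates: u ~ c₁ sin(πx/0.9372) e^{-λ₁t}.
Decay rate: λ₁ = π²/0.9372² ≈ 11.237.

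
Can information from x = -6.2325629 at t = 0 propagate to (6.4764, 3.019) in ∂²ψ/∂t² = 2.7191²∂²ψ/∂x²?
No. The domain of dependence is [-1.7325629, 14.6853629], and -6.2325629 is outside this interval.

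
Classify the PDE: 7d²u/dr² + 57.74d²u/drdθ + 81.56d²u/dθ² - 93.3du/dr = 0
A = 7, B = 57.74, C = 81.56. Discriminant B² - 4AC = 1050.2276. Since 1050.2276 > 0, hyperbolic.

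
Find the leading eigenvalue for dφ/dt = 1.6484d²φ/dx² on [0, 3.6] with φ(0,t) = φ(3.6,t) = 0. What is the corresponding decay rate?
Eigenvalues: λₙ = 1.6484n²π²/3.6².
First three modes:
  n=1: λ₁ = 1.6484π²/3.6² ≈ 1.255
  n=2: λ₂ = 6.5936π²/3.6² ≈ 5.021 (4× faster decay)
  n=3: λ₃ = 14.8356π²/3.6² ≈ 11.298 (9× faster decay)
As t → ∞, higher modes decay exponentially faster. The n=1 mode dominates: φ ~ c₁ sin(πx/3.6) e^{-λ₁t}.
Decay rate: λ₁ = 1.6484π²/3.6² ≈ 1.255.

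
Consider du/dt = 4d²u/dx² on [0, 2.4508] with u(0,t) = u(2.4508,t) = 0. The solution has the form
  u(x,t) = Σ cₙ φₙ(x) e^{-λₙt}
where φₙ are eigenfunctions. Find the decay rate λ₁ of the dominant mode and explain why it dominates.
Eigenvalues: λₙ = 4n²π²/2.4508².
First three modes:
  n=1: λ₁ = 4π²/2.4508² ≈ 6.573
  n=2: λ₂ = 16π²/2.4508² ≈ 26.291 (4× faster decay)
  n=3: λ₃ = 36π²/2.4508² ≈ 59.154 (9× faster decay)
As t → ∞, higher modes decay exponentially faster. The n=1 mode dominates: u ~ c₁ sin(πx/2.4508) e^{-λ₁t}.
Decay rate: λ₁ = 4π²/2.4508² ≈ 6.573.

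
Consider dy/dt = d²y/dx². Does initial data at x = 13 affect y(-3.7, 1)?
Yes, for any finite x. The heat equation has infinite propagation speed, so all initial data affects all points at any t > 0.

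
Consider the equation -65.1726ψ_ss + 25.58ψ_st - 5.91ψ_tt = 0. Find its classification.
Elliptic. (A = -65.1726, B = 25.58, C = -5.91 gives B² - 4AC = -886.343864.)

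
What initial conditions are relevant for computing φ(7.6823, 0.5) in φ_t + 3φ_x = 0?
A single point: x = 6.1823. The characteristic through (7.6823, 0.5) is x - 3t = const, so x = 7.6823 - 3·0.5 = 6.1823.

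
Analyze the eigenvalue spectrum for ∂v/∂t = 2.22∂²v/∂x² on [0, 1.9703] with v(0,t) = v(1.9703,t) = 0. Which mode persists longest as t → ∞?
Eigenvalues: λₙ = 2.22n²π²/1.9703².
First three modes:
  n=1: λ₁ = 2.22π²/1.9703² ≈ 5.644
  n=2: λ₂ = 8.88π²/1.9703² ≈ 22.576 (4× faster decay)
  n=3: λ₃ = 19.98π²/1.9703² ≈ 50.796 (9× faster decay)
As t → ∞, higher modes decay exponentially faster. The n=1 mode dominates: v ~ c₁ sin(πx/1.9703) e^{-λ₁t}.
Decay rate: λ₁ = 2.22π²/1.9703² ≈ 5.644.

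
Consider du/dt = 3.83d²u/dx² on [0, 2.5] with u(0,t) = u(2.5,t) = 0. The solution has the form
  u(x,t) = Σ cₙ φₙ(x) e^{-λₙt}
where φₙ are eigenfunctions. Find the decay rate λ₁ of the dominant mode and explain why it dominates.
Eigenvalues: λₙ = 3.83n²π²/2.5².
First three modes:
  n=1: λ₁ = 3.83π²/2.5² ≈ 6.048
  n=2: λ₂ = 15.32π²/2.5² ≈ 24.192 (4× faster decay)
  n=3: λ₃ = 34.47π²/2.5² ≈ 54.433 (9× faster decay)
As t → ∞, higher modes decay exponentially faster. The n=1 mode dominates: u ~ c₁ sin(πx/2.5) e^{-λ₁t}.
Decay rate: λ₁ = 3.83π²/2.5² ≈ 6.048.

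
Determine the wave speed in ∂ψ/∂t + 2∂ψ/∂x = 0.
Speed = 2. Information travels along x - 2t = const (rightward).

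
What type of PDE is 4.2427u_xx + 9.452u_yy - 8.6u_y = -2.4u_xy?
Rewriting in standard form: 4.2427u_xx + 2.4u_xy + 9.452u_yy - 8.6u_y = 0. With A = 4.2427, B = 2.4, C = 9.452, the discriminant is -154.6480016. This is an elliptic PDE.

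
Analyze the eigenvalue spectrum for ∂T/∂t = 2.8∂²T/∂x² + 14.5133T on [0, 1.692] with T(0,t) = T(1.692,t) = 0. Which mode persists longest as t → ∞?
Eigenvalues: λₙ = 2.8n²π²/1.692² - 14.5133.
First three modes:
  n=1: λ₁ = 2.8π²/1.692² - 14.5133 ≈ -4.86
  n=2: λ₂ = 11.2π²/1.692² - 14.5133 ≈ 24.098
  n=3: λ₃ = 25.2π²/1.692² - 14.5133 ≈ 72.363
Since 2.8π²/1.692² ≈ 9.653 < 14.5133, λ₁ < 0.
The n=1 mode grows fastest (−λₙ is largest for n=1) → dominates.
Asymptotic: T ~ c₁ sin(πx/1.692) e^{4.86t} (exponential growth at rate −λ₁ ≈ 4.86).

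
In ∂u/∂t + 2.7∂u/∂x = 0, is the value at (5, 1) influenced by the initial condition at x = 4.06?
No. Only data at x = 2.3 affects (5, 1). Advection has one-way propagation along characteristics.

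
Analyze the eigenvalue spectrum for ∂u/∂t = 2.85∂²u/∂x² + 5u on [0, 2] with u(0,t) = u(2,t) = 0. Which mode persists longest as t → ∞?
Eigenvalues: λₙ = 2.85n²π²/2² - 5.
First three modes:
  n=1: λ₁ = 2.85π²/2² - 5 ≈ 2.032
  n=2: λ₂ = 11.4π²/2² - 5 ≈ 23.128
  n=3: λ₃ = 25.65π²/2² - 5 ≈ 58.289
Since 2.85π²/2² ≈ 7.032 > 5, all λₙ > 0.
The n=1 mode decays slowest → dominates as t → ∞.
Asymptotic: u ~ c₁ sin(πx/2) e^{-λ₁t} with decay rate λ₁ ≈ 2.032.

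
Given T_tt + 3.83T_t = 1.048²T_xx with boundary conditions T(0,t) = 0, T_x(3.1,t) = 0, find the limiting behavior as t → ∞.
T → 0. Damping (γ=3.83) dissipates energy; oscillations decay exponentially.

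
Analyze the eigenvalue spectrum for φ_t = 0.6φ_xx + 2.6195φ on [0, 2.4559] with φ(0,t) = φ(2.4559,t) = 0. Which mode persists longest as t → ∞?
Eigenvalues: λₙ = 0.6n²π²/2.4559² - 2.6195.
First three modes:
  n=1: λ₁ = 0.6π²/2.4559² - 2.6195 ≈ -1.638
  n=2: λ₂ = 2.4π²/2.4559² - 2.6195 ≈ 1.308
  n=3: λ₃ = 5.4π²/2.4559² - 2.6195 ≈ 6.217
Since 0.6π²/2.4559² ≈ 0.982 < 2.6195, λ₁ < 0.
The n=1 mode grows fastest (−λₙ is largest for n=1) → dominates.
Asymptotic: φ ~ c₁ sin(πx/2.4559) e^{1.638t} (exponential growth at rate −λ₁ ≈ 1.638).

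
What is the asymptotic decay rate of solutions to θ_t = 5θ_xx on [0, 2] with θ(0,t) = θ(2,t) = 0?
Eigenvalues: λₙ = 5n²π²/2².
First three modes:
  n=1: λ₁ = 5π²/2² ≈ 12.337
  n=2: λ₂ = 20π²/2² ≈ 49.348 (4× faster decay)
  n=3: λ₃ = 45π²/2² ≈ 111.033 (9× faster decay)
As t → ∞, higher modes decay exponentially faster. The n=1 mode dominates: θ ~ c₁ sin(πx/2) e^{-λ₁t}.
Decay rate: λ₁ = 5π²/2² ≈ 12.337.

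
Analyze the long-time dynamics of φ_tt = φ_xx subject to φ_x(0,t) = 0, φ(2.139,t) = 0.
Long-time behavior: φ oscillates (no decay). Energy is conserved; the solution oscillates indefinitely as standing waves.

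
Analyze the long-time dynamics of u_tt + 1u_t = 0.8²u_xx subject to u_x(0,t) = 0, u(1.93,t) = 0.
Long-time behavior: u → 0. Damping (γ=1) dissipates energy; oscillations decay exponentially.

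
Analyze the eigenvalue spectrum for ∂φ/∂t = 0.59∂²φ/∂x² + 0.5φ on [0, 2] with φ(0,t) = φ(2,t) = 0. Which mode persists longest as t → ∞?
Eigenvalues: λₙ = 0.59n²π²/2² - 0.5.
First three modes:
  n=1: λ₁ = 0.59π²/2² - 0.5 ≈ 0.956
  n=2: λ₂ = 2.36π²/2² - 0.5 ≈ 5.323
  n=3: λ₃ = 5.31π²/2² - 0.5 ≈ 12.602
Since 0.59π²/2² ≈ 1.456 > 0.5, all λₙ > 0.
The n=1 mode decays slowest → dominates as t → ∞.
Asymptotic: φ ~ c₁ sin(πx/2) e^{-λ₁t} with decay rate λ₁ ≈ 0.956.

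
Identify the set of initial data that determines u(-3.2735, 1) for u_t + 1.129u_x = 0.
A single point: x = -4.4025. The characteristic through (-3.2735, 1) is x - 1.129t = const, so x = -3.2735 - 1.129·1 = -4.4025.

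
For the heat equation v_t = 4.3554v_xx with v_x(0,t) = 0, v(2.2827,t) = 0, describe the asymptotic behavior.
v → 0. Heat escapes through the Dirichlet boundary.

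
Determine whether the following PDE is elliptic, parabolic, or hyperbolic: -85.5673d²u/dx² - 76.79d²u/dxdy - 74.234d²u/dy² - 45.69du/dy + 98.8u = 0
Coefficients: A = -85.5673, B = -76.79, C = -74.234. B² - 4AC = -19511.3076928, which is negative, so the equation is elliptic.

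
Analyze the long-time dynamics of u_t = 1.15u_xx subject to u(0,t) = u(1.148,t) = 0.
Long-time behavior: u → 0. Heat diffuses out through both boundaries.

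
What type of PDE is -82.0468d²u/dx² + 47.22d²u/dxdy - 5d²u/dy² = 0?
With A = -82.0468, B = 47.22, C = -5, the discriminant is 588.7924. This is a hyperbolic PDE.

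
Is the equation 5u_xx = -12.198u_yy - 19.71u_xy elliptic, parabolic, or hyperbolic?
Rewriting in standard form: 5u_xx + 19.71u_xy + 12.198u_yy = 0. Computing B² - 4AC with A = 5, B = 19.71, C = 12.198: discriminant = 144.5241 (positive). Answer: hyperbolic.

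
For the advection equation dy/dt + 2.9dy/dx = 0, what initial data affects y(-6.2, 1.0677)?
A single point: x = -9.29633. The characteristic through (-6.2, 1.0677) is x - 2.9t = const, so x = -6.2 - 2.9·1.0677 = -9.29633.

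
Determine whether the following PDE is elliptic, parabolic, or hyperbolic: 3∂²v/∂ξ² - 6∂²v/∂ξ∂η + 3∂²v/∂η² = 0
Coefficients: A = 3, B = -6, C = 3. B² - 4AC = 0, which is zero, so the equation is parabolic.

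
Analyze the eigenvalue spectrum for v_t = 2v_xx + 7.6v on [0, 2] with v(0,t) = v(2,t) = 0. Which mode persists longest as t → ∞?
Eigenvalues: λₙ = 2n²π²/2² - 7.6.
First three modes:
  n=1: λ₁ = 2π²/2² - 7.6 ≈ -2.665
  n=2: λ₂ = 8π²/2² - 7.6 ≈ 12.139
  n=3: λ₃ = 18π²/2² - 7.6 ≈ 36.813
Since 2π²/2² ≈ 4.935 < 7.6, λ₁ < 0.
The n=1 mode grows fastest (−λₙ is largest for n=1) → dominates.
Asymptotic: v ~ c₁ sin(πx/2) e^{2.665t} (exponential growth at rate −λ₁ ≈ 2.665).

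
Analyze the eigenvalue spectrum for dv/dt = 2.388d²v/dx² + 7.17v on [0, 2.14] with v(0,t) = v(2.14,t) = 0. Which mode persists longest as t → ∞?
Eigenvalues: λₙ = 2.388n²π²/2.14² - 7.17.
First three modes:
  n=1: λ₁ = 2.388π²/2.14² - 7.17 ≈ -2.024
  n=2: λ₂ = 9.552π²/2.14² - 7.17 ≈ 13.416
  n=3: λ₃ = 21.492π²/2.14² - 7.17 ≈ 39.148
Since 2.388π²/2.14² ≈ 5.146 < 7.17, λ₁ < 0.
The n=1 mode grows fastest (−λₙ is largest for n=1) → dominates.
Asymptotic: v ~ c₁ sin(πx/2.14) e^{2.024t} (exponential growth at rate −λ₁ ≈ 2.024).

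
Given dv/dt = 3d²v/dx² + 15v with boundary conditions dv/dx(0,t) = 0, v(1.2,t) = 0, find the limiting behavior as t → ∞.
v grows unboundedly. Reaction dominates diffusion (r=15 > κπ²/(4L²)≈5.14); solution grows exponentially.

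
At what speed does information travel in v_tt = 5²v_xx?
Speed = 5. Information travels along characteristics x = x₀ ± 5t.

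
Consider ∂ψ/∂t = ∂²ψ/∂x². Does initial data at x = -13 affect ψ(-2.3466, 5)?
Yes, for any finite x. The heat equation has infinite propagation speed, so all initial data affects all points at any t > 0.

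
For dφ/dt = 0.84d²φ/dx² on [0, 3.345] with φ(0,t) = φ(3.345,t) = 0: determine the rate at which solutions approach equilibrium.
Eigenvalues: λₙ = 0.84n²π²/3.345².
First three modes:
  n=1: λ₁ = 0.84π²/3.345² ≈ 0.741
  n=2: λ₂ = 3.36π²/3.345² ≈ 2.964 (4× faster decay)
  n=3: λ₃ = 7.56π²/3.345² ≈ 6.669 (9× faster decay)
As t → ∞, higher modes decay exponentially faster. The n=1 mode dominates: φ ~ c₁ sin(πx/3.345) e^{-λ₁t}.
Decay rate: λ₁ = 0.84π²/3.345² ≈ 0.741.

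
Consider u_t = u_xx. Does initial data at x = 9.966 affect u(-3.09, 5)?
Yes, for any finite x. The heat equation has infinite propagation speed, so all initial data affects all points at any t > 0.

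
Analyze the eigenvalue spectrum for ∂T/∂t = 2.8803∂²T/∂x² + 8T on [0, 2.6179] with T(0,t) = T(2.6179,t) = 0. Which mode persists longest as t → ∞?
Eigenvalues: λₙ = 2.8803n²π²/2.6179² - 8.
First three modes:
  n=1: λ₁ = 2.8803π²/2.6179² - 8 ≈ -3.852
  n=2: λ₂ = 11.5212π²/2.6179² - 8 ≈ 8.592
  n=3: λ₃ = 25.9227π²/2.6179² - 8 ≈ 29.331
Since 2.8803π²/2.6179² ≈ 4.148 < 8, λ₁ < 0.
The n=1 mode grows fastest (−λₙ is largest for n=1) → dominates.
Asymptotic: T ~ c₁ sin(πx/2.6179) e^{3.852t} (exponential growth at rate −λ₁ ≈ 3.852).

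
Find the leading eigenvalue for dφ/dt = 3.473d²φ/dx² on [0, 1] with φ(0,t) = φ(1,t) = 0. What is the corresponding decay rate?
Eigenvalues: λₙ = 3.473n²π².
First three modes:
  n=1: λ₁ = 3.473π² ≈ 34.277
  n=2: λ₂ = 13.892π² ≈ 137.109 (4× faster decay)
  n=3: λ₃ = 31.257π² ≈ 308.494 (9× faster decay)
As t → ∞, higher modes decay exponentially faster. The n=1 mode dominates: φ ~ c₁ sin(πx) e^{-λ₁t}.
Decay rate: λ₁ = 3.473π² ≈ 34.277.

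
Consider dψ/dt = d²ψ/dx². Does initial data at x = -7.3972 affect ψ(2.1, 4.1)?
Yes, for any finite x. The heat equation has infinite propagation speed, so all initial data affects all points at any t > 0.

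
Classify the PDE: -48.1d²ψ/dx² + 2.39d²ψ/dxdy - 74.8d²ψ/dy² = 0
A = -48.1, B = 2.39, C = -74.8. Discriminant B² - 4AC = -14385.8079. Since -14385.8079 < 0, elliptic.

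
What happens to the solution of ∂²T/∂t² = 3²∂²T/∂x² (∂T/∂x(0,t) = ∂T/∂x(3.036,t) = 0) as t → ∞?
T oscillates about a mean that drifts linearly in t (generically unbounded; no decay). There is no damping, so the nonconstant modes persist as standing waves (energy conserved, no decay). But with Neumann conditions at both ends the constant mode has eigenvalue 0: the spatial mean M(t) of T satisfies M'' = 0, so M(t) = M(0) + M'(0)·t. Unless the initial velocity has zero mean (∫T_t(x,0)dx = 0), the solution grows linearly in t (unbounded, though not exponentially); if it does have zero mean, the solution stays bounded and simply oscillates.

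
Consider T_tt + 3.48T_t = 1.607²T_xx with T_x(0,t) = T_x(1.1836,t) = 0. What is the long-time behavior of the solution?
As t → ∞, T → constant (steady state). Damping (γ=3.48) dissipates the nonconstant modes; with Neumann BCs the spatial average obeys M''+γM'=0 and tends to a finite limit.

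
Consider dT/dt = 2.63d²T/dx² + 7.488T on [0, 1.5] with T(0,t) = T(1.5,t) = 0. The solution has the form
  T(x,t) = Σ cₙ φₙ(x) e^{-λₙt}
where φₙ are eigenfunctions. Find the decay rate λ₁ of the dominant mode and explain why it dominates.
Eigenvalues: λₙ = 2.63n²π²/1.5² - 7.488.
First three modes:
  n=1: λ₁ = 2.63π²/1.5² - 7.488 ≈ 4.048
  n=2: λ₂ = 10.52π²/1.5² - 7.488 ≈ 38.658
  n=3: λ₃ = 23.67π²/1.5² - 7.488 ≈ 96.34
Since 2.63π²/1.5² ≈ 11.536 > 7.488, all λₙ > 0.
The n=1 mode decays slowest → dominates as t → ∞.
Asymptotic: T ~ c₁ sin(πx/1.5) e^{-λ₁t} with decay rate λ₁ ≈ 4.048.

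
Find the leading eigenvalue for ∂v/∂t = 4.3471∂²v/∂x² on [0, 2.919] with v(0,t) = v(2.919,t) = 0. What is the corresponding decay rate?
Eigenvalues: λₙ = 4.3471n²π²/2.919².
First three modes:
  n=1: λ₁ = 4.3471π²/2.919² ≈ 5.035
  n=2: λ₂ = 17.3884π²/2.919² ≈ 20.141 (4× faster decay)
  n=3: λ₃ = 39.1239π²/2.919² ≈ 45.318 (9× faster decay)
As t → ∞, higher modes decay exponentially faster. The n=1 mode dominates: v ~ c₁ sin(πx/2.919) e^{-λ₁t}.
Decay rate: λ₁ = 4.3471π²/2.919² ≈ 5.035.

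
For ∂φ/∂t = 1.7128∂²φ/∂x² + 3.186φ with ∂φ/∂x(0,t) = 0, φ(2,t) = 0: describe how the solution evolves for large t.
φ grows unboundedly. Reaction dominates diffusion (r=3.186 > κπ²/(4L²)≈1.06); solution grows exponentially.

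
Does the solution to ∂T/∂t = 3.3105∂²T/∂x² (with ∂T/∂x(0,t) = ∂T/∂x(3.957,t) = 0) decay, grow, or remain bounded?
T → constant (steady state). Heat is conserved (no flux at boundaries); solution approaches the spatial average.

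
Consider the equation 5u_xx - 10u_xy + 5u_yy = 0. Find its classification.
Parabolic. (A = 5, B = -10, C = 5 gives B² - 4AC = 0.)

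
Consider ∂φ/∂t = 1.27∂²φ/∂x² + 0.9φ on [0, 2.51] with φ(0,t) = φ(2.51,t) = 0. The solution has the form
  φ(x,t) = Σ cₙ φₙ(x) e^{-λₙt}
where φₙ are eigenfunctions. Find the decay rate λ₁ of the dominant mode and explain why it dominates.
Eigenvalues: λₙ = 1.27n²π²/2.51² - 0.9.
First three modes:
  n=1: λ₁ = 1.27π²/2.51² - 0.9 ≈ 1.09
  n=2: λ₂ = 5.08π²/2.51² - 0.9 ≈ 7.058
  n=3: λ₃ = 11.43π²/2.51² - 0.9 ≈ 17.006
Since 1.27π²/2.51² ≈ 1.99 > 0.9, all λₙ > 0.
The n=1 mode decays slowest → dominates as t → ∞.
Asymptotic: φ ~ c₁ sin(πx/2.51) e^{-λ₁t} with decay rate λ₁ ≈ 1.09.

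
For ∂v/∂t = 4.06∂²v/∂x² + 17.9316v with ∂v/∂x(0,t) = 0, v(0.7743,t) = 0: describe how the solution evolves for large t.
v grows unboundedly. Reaction dominates diffusion (r=17.9316 > κπ²/(4L²)≈16.71); solution grows exponentially.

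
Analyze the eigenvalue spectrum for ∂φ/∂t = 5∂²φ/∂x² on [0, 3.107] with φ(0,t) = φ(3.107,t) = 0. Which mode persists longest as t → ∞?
Eigenvalues: λₙ = 5n²π²/3.107².
First three modes:
  n=1: λ₁ = 5π²/3.107² ≈ 5.112
  n=2: λ₂ = 20π²/3.107² ≈ 20.448 (4× faster decay)
  n=3: λ₃ = 45π²/3.107² ≈ 46.008 (9× faster decay)
As t → ∞, higher modes decay exponentially faster. The n=1 mode dominates: φ ~ c₁ sin(πx/3.107) e^{-λ₁t}.
Decay rate: λ₁ = 5π²/3.107² ≈ 5.112.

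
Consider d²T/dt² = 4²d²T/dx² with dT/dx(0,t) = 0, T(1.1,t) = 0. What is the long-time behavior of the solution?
As t → ∞, T oscillates (no decay). Energy is conserved; the solution oscillates indefinitely as standing waves.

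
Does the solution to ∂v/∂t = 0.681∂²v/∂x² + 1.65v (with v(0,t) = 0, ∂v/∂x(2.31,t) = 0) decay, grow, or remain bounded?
v grows unboundedly. Reaction dominates diffusion (r=1.65 > κπ²/(4L²)≈0.31); solution grows exponentially.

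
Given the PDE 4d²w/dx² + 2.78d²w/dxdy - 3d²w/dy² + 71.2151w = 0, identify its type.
The second-order coefficients are A = 4, B = 2.78, C = -3. Since B² - 4AC = 55.7284 > 0, this is a hyperbolic PDE.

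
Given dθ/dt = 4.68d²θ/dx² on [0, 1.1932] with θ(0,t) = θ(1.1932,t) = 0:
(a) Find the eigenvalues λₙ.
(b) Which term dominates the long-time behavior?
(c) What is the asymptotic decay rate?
Eigenvalues: λₙ = 4.68n²π²/1.1932².
First three modes:
  n=1: λ₁ = 4.68π²/1.1932² ≈ 32.443
  n=2: λ₂ = 18.72π²/1.1932² ≈ 129.771 (4× faster decay)
  n=3: λ₃ = 42.12π²/1.1932² ≈ 291.986 (9× faster decay)
As t → ∞, higher modes decay exponentially faster. The n=1 mode dominates: θ ~ c₁ sin(πx/1.1932) e^{-λ₁t}.
Decay rate: λ₁ = 4.68π²/1.1932² ≈ 32.443.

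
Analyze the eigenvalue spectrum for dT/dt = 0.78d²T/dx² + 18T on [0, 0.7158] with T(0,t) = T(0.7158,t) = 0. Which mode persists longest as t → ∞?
Eigenvalues: λₙ = 0.78n²π²/0.7158² - 18.
First three modes:
  n=1: λ₁ = 0.78π²/0.7158² - 18 ≈ -2.975
  n=2: λ₂ = 3.12π²/0.7158² - 18 ≈ 42.1
  n=3: λ₃ = 7.02π²/0.7158² - 18 ≈ 117.224
Since 0.78π²/0.7158² ≈ 15.025 < 18, λ₁ < 0.
The n=1 mode grows fastest (−λₙ is largest for n=1) → dominates.
Asymptotic: T ~ c₁ sin(πx/0.7158) e^{2.975t} (exponential growth at rate −λ₁ ≈ 2.975).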